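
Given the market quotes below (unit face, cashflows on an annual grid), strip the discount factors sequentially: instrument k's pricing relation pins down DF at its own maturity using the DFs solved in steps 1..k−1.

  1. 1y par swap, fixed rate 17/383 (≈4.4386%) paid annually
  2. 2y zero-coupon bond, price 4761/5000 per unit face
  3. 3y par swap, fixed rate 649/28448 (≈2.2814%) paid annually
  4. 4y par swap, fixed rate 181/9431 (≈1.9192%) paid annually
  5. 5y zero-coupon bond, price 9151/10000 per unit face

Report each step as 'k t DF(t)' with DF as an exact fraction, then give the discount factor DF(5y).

1 1 383/400
2 2 4761/5000
3 3 9351/10000
4 4 2319/2500
5 5 9151/10000
DF(5y) = 9151/10000 ≈ 0.915100

step 1 [1y] swap r/1=17/383: DF=(1 − 17/383·(0))/(1+17/383) = 383/400 ≈ 0.957500
step 2 [2y] zero: DF = P = 4761/5000 ≈ 0.952200
step 3 [3y] swap r/1=649/28448: DF=(1 − 649/28448·(0.957500+0.952200))/(1+649/28448) = 9351/10000 ≈ 0.935100
step 4 [4y] swap r/1=181/9431: DF=(1 − 181/9431·(0.957500+0.952200+0.935100))/(1+181/9431) = 2319/2500 ≈ 0.927600
step 5 [5y] zero: DF = P = 9151/10000 ≈ 0.915100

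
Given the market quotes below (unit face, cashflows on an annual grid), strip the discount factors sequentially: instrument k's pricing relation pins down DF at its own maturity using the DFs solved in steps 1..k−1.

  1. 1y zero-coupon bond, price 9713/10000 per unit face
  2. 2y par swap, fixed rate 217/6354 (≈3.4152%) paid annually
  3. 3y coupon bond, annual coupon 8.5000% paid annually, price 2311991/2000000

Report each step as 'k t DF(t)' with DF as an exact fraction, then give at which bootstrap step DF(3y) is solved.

step 1 [1y] zero: DF = P = 9713/10000 ≈ 0.971300
step 2 [2y] swap r/1=217/6354: DF=(1 − 217/6354·(0.971300))/(1+217/6354) = 9349/10000 ≈ 0.934900
step 3 [3y] bond c/1=17/200: DF=(2311991/2000000 − 17/200·(0.971300+0.934900))/(1+17/200) = 9161/10000 ≈ 0.916100

1 1 9713/10000
2 2 9349/10000
3 3 9161/10000
DF(3y) is solved at step 3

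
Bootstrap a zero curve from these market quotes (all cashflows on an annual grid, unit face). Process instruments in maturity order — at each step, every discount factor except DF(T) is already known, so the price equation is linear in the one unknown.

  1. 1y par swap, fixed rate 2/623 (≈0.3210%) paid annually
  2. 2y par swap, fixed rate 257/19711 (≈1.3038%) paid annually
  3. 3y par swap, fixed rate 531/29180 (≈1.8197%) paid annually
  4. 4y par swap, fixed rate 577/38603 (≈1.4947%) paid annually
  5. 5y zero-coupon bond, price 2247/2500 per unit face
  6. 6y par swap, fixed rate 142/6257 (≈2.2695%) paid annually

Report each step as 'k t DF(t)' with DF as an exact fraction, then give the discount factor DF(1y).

step 1 [1y] swap r/1=2/623: DF=(1 − 2/623·(0))/(1+2/623) = 623/625 ≈ 0.996800
step 2 [2y] swap r/1=257/19711: DF=(1 − 257/19711·(0.996800))/(1+257/19711) = 9743/10000 ≈ 0.974300
step 3 [3y] swap r/1=531/29180: DF=(1 − 531/29180·(0.996800+0.974300))/(1+531/29180) = 9469/10000 ≈ 0.946900
step 4 [4y] swap r/1=577/38603: DF=(1 − 577/38603·(0.996800+0.974300+0.946900))/(1+577/38603) = 9423/10000 ≈ 0.942300
step 5 [5y] zero: DF = P = 2247/2500 ≈ 0.898800
step 6 [6y] swap r/1=142/6257: DF=(1 − 142/6257·(0.996800+0.974300+0.946900+0.942300+0.898800))/(1+142/6257) = 4361/5000 ≈ 0.872200

1 1 623/625
2 2 9743/10000
3 3 9469/10000
4 4 9423/10000
5 5 2247/2500
6 6 4361/5000
DF(1y) = 623/625 ≈ 0.996800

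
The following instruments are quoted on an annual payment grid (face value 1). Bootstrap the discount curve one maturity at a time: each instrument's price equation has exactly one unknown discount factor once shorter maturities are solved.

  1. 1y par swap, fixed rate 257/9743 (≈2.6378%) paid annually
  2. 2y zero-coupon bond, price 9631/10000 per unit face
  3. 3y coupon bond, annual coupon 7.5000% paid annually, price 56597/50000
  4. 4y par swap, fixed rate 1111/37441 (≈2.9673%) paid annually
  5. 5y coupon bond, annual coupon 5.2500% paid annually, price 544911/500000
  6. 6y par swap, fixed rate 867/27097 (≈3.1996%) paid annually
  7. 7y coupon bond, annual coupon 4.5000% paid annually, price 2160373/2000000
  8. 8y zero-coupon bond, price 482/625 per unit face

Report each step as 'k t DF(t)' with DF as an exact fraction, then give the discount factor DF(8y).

1 1 9743/10000
2 2 9631/10000
3 3 4589/5000
4 4 8889/10000
5 5 8487/10000
6 6 4133/5000
7 7 8003/10000
8 8 482/625
DF(8y) = 482/625 ≈ 0.771200

step 1 [1y] swap r/1=257/9743: DF=(1 − 257/9743·(0))/(1+257/9743) = 9743/10000 ≈ 0.974300
step 2 [2y] zero: DF = P = 9631/10000 ≈ 0.963100
step 3 [3y] bond c/1=3/40: DF=(56597/50000 − 3/40·(0.974300+0.963100))/(1+3/40) = 4589/5000 ≈ 0.917800
step 4 [4y] swap r/1=1111/37441: DF=(1 − 1111/37441·(0.974300+0.963100+0.917800))/(1+1111/37441) = 8889/10000 ≈ 0.888900
step 5 [5y] bond c/1=21/400: DF=(544911/500000 − 21/400·(0.974300+0.963100+0.917800+0.888900))/(1+21/400) = 8487/10000 ≈ 0.848700
step 6 [6y] swap r/1=867/27097: DF=(1 − 867/27097·(0.974300+0.963100+0.917800+0.888900+0.848700))/(1+867/27097) = 4133/5000 ≈ 0.826600
step 7 [7y] bond c/1=9/200: DF=(2160373/2000000 − 9/200·(0.974300+0.963100+0.917800+0.888900+0.848700+0.826600))/(1+9/200) = 8003/10000 ≈ 0.800300
step 8 [8y] zero: DF = P = 482/625 ≈ 0.771200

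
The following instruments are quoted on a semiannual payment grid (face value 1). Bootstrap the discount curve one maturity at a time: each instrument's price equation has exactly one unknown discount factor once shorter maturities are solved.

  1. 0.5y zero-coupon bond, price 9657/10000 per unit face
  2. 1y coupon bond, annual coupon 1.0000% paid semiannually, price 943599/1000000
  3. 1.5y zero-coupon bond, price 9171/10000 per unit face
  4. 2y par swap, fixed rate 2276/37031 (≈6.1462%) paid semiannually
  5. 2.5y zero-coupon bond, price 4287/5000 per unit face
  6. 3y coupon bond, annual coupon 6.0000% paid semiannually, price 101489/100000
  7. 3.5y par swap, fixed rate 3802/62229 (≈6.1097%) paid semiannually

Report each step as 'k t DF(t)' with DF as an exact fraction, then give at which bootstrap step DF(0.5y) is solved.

1 1/2 9657/10000
2 1 9341/10000
3 3/2 9171/10000
4 2 4431/5000
5 5/2 4287/5000
6 3 341/400
7 7/2 8099/10000
DF(0.5y) is solved at step 1

step 1 [0.5y] zero: DF = P = 9657/10000 ≈ 0.965700
step 2 [1y] bond c/2=1/200: DF=(943599/1000000 − 1/200·(0.965700))/(1+1/200) = 9341/10000 ≈ 0.934100
step 3 [1.5y] zero: DF = P = 9171/10000 ≈ 0.917100
step 4 [2y] swap r/2=1138/37031: DF=(1 − 1138/37031·(0.965700+0.934100+0.917100))/(1+1138/37031) = 4431/5000 ≈ 0.886200
step 5 [2.5y] zero: DF = P = 4287/5000 ≈ 0.857400
step 6 [3y] bond c/2=3/100: DF=(101489/100000 − 3/100·(0.965700+0.934100+0.917100+0.886200+0.857400))/(1+3/100) = 341/400 ≈ 0.852500
step 7 [3.5y] swap r/2=1901/62229: DF=(1 − 1901/62229·(0.965700+0.934100+0.917100+0.886200+0.857400+0.852500))/(1+1901/62229) = 8099/10000 ≈ 0.809900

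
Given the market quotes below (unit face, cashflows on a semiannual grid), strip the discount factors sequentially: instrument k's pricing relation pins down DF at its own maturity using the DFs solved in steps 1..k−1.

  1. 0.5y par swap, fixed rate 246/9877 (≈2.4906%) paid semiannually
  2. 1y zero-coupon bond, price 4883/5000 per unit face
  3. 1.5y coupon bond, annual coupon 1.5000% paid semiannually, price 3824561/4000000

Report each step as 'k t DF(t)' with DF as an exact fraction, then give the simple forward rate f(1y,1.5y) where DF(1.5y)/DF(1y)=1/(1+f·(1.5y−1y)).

step 1 [0.5y] swap r/2=123/9877: DF=(1 − 123/9877·(0))/(1+123/9877) = 9877/10000 ≈ 0.987700
step 2 [1y] zero: DF = P = 4883/5000 ≈ 0.976600
step 3 [1.5y] bond c/2=3/400: DF=(3824561/4000000 − 3/400·(0.987700+0.976600))/(1+3/400) = 584/625 ≈ 0.934400

1 1/2 9877/10000
2 1 4883/5000
3 3/2 584/625
f(1y,1.5y) = ((4883/5000)/(584/625) − 1)/(1/2) = 211/2336 ≈ 9.0325%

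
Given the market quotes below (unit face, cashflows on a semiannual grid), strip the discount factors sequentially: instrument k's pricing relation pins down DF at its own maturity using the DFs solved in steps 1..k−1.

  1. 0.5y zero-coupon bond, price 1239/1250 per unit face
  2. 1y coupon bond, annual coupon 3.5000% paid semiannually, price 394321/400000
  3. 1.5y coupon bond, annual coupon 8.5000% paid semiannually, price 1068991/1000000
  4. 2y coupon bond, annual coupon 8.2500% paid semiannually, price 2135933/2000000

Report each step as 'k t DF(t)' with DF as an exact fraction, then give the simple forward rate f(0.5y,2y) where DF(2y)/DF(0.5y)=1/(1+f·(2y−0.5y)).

step 1 [0.5y] zero: DF = P = 1239/1250 ≈ 0.991200
step 2 [1y] bond c/2=7/400: DF=(394321/400000 − 7/400·(0.991200))/(1+7/400) = 4759/5000 ≈ 0.951800
step 3 [1.5y] bond c/2=17/400: DF=(1068991/1000000 − 17/400·(0.991200+0.951800))/(1+17/400) = 4731/5000 ≈ 0.946200
step 4 [2y] bond c/2=33/800: DF=(2135933/2000000 − 33/800·(0.991200+0.951800+0.946200))/(1+33/800) = 1139/1250 ≈ 0.911200

1 1/2 1239/1250
2 1 4759/5000
3 3/2 4731/5000
4 2 1139/1250
f(0.5y,2y) = ((1239/1250)/(1139/1250) − 1)/(3/2) = 200/3417 ≈ 5.8531%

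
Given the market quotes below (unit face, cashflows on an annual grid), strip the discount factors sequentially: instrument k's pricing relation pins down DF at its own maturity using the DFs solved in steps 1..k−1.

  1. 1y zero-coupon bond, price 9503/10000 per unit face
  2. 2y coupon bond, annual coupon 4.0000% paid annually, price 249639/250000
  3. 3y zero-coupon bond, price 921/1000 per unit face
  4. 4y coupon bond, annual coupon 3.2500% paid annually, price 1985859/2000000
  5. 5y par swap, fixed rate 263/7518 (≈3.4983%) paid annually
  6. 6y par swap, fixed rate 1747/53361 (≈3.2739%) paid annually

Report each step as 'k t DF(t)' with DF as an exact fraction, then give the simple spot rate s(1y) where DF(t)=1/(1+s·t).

step 1 [1y] zero: DF = P = 9503/10000 ≈ 0.950300
step 2 [2y] bond c/1=1/25: DF=(249639/250000 − 1/25·(0.950300))/(1+1/25) = 2309/2500 ≈ 0.923600
step 3 [3y] zero: DF = P = 921/1000 ≈ 0.921000
step 4 [4y] bond c/1=13/400: DF=(1985859/2000000 − 13/400·(0.950300+0.923600+0.921000))/(1+13/400) = 8737/10000 ≈ 0.873700
step 5 [5y] swap r/1=263/7518: DF=(1 − 263/7518·(0.950300+0.923600+0.921000+0.873700))/(1+263/7518) = 4211/5000 ≈ 0.842200
step 6 [6y] swap r/1=1747/53361: DF=(1 − 1747/53361·(0.950300+0.923600+0.921000+0.873700+0.842200))/(1+1747/53361) = 8253/10000 ≈ 0.825300

1 1 9503/10000
2 2 2309/2500
3 3 921/1000
4 4 8737/10000
5 5 4211/5000
6 6 8253/10000
s(1y) = (1/(9503/10000) − 1)/(1) = 497/9503 ≈ 5.2299%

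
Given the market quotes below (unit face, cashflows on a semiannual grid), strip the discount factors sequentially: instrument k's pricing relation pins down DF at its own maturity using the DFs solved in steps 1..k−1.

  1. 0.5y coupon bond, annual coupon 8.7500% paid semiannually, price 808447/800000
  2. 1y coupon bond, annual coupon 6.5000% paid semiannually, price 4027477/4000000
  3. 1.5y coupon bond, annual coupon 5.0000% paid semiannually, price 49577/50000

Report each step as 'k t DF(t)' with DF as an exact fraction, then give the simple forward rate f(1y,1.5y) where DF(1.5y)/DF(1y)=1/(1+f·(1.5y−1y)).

step 1 [0.5y] bond c/2=7/160: DF=(808447/800000 − 7/160·(0))/(1+7/160) = 4841/5000 ≈ 0.968200
step 2 [1y] bond c/2=13/400: DF=(4027477/4000000 − 13/400·(0.968200))/(1+13/400) = 9447/10000 ≈ 0.944700
step 3 [1.5y] bond c/2=1/40: DF=(49577/50000 − 1/40·(0.968200+0.944700))/(1+1/40) = 9207/10000 ≈ 0.920700

1 1/2 4841/5000
2 1 9447/10000
3 3/2 9207/10000
f(1y,1.5y) = ((9447/10000)/(9207/10000) − 1)/(1/2) = 160/3069 ≈ 5.2134%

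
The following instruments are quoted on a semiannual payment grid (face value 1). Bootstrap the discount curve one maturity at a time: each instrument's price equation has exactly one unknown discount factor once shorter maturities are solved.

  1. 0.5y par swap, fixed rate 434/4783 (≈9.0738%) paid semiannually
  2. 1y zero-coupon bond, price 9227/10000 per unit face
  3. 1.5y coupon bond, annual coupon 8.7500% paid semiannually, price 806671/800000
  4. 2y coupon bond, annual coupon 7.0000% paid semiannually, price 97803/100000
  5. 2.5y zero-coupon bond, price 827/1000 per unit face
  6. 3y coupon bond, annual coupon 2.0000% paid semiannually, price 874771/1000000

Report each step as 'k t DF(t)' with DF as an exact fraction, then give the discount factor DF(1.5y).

step 1 [0.5y] swap r/2=217/4783: DF=(1 − 217/4783·(0))/(1+217/4783) = 4783/5000 ≈ 0.956600
step 2 [1y] zero: DF = P = 9227/10000 ≈ 0.922700
step 3 [1.5y] bond c/2=7/160: DF=(806671/800000 − 7/160·(0.956600+0.922700))/(1+7/160) = 8873/10000 ≈ 0.887300
step 4 [2y] bond c/2=7/200: DF=(97803/100000 − 7/200·(0.956600+0.922700+0.887300))/(1+7/200) = 4257/5000 ≈ 0.851400
step 5 [2.5y] zero: DF = P = 827/1000 ≈ 0.827000
step 6 [3y] bond c/2=1/100: DF=(874771/1000000 − 1/100·(0.956600+0.922700+0.887300+0.851400+0.827000))/(1+1/100) = 8221/10000 ≈ 0.822100

1 1/2 4783/5000
2 1 9227/10000
3 3/2 8873/10000
4 2 4257/5000
5 5/2 827/1000
6 3 8221/10000
DF(1.5y) = 8873/10000 ≈ 0.887300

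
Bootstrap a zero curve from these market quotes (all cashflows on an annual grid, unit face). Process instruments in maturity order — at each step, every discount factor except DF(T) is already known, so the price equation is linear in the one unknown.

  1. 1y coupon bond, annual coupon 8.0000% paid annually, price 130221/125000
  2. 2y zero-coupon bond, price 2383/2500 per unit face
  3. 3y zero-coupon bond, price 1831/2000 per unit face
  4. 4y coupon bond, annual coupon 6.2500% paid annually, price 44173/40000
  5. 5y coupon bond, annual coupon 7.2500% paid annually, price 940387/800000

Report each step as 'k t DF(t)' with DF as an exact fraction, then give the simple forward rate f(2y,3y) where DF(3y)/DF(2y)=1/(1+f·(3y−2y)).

step 1 [1y] bond c/1=2/25: DF=(130221/125000 − 2/25·(0))/(1+2/25) = 4823/5000 ≈ 0.964600
step 2 [2y] zero: DF = P = 2383/2500 ≈ 0.953200
step 3 [3y] zero: DF = P = 1831/2000 ≈ 0.915500
step 4 [4y] bond c/1=1/16: DF=(44173/40000 − 1/16·(0.964600+0.953200+0.915500))/(1+1/16) = 8727/10000 ≈ 0.872700
step 5 [5y] bond c/1=29/400: DF=(940387/800000 − 29/400·(0.964600+0.953200+0.915500+0.872700))/(1+29/400) = 1691/2000 ≈ 0.845500

1 1 4823/5000
2 2 2383/2500
3 3 1831/2000
4 4 8727/10000
5 5 1691/2000
f(2y,3y) = ((2383/2500)/(1831/2000) − 1)/(1) = 377/9155 ≈ 4.1180%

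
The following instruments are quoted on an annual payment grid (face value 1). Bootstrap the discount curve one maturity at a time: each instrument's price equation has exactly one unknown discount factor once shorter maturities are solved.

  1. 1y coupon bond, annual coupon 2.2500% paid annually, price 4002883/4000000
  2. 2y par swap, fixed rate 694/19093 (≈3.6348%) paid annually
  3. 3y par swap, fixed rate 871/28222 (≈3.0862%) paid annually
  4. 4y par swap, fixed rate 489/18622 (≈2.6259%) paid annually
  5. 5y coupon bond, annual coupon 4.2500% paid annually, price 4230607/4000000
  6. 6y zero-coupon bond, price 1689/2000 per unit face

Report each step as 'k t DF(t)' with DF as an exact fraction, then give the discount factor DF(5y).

step 1 [1y] bond c/1=9/400: DF=(4002883/4000000 − 9/400·(0))/(1+9/400) = 9787/10000 ≈ 0.978700
step 2 [2y] swap r/1=694/19093: DF=(1 − 694/19093·(0.978700))/(1+694/19093) = 4653/5000 ≈ 0.930600
step 3 [3y] swap r/1=871/28222: DF=(1 − 871/28222·(0.978700+0.930600))/(1+871/28222) = 9129/10000 ≈ 0.912900
step 4 [4y] swap r/1=489/18622: DF=(1 − 489/18622·(0.978700+0.930600+0.912900))/(1+489/18622) = 4511/5000 ≈ 0.902200
step 5 [5y] bond c/1=17/400: DF=(4230607/4000000 − 17/400·(0.978700+0.930600+0.912900+0.902200))/(1+17/400) = 8627/10000 ≈ 0.862700
step 6 [6y] zero: DF = P = 1689/2000 ≈ 0.844500

1 1 9787/10000
2 2 4653/5000
3 3 9129/10000
4 4 4511/5000
5 5 8627/10000
6 6 1689/2000
DF(5y) = 8627/10000 ≈ 0.862700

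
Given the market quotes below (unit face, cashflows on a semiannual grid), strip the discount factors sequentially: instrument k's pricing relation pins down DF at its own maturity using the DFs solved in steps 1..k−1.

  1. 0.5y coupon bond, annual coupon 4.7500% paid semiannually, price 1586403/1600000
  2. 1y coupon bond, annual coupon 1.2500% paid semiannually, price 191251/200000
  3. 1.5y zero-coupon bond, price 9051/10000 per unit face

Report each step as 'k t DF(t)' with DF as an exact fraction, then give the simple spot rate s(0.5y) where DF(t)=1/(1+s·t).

step 1 [0.5y] bond c/2=19/800: DF=(1586403/1600000 − 19/800·(0))/(1+19/800) = 1937/2000 ≈ 0.968500
step 2 [1y] bond c/2=1/160: DF=(191251/200000 − 1/160·(0.968500))/(1+1/160) = 9443/10000 ≈ 0.944300
step 3 [1.5y] zero: DF = P = 9051/10000 ≈ 0.905100

1 1/2 1937/2000
2 1 9443/10000
3 3/2 9051/10000
s(0.5y) = (1/(1937/2000) − 1)/(1/2) = 126/1937 ≈ 6.5049%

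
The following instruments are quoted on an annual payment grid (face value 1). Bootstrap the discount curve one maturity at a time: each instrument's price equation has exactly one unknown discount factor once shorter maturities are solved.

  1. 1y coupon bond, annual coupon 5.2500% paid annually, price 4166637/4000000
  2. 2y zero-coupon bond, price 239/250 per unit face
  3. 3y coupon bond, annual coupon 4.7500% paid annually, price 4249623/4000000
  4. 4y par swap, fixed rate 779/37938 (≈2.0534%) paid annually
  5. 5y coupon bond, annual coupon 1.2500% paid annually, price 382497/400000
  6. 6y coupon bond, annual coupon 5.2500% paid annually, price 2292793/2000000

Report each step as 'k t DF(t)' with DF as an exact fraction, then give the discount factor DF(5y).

step 1 [1y] bond c/1=21/400: DF=(4166637/4000000 − 21/400·(0))/(1+21/400) = 9897/10000 ≈ 0.989700
step 2 [2y] zero: DF = P = 239/250 ≈ 0.956000
step 3 [3y] bond c/1=19/400: DF=(4249623/4000000 − 19/400·(0.989700+0.956000))/(1+19/400) = 463/500 ≈ 0.926000
step 4 [4y] swap r/1=779/37938: DF=(1 − 779/37938·(0.989700+0.956000+0.926000))/(1+779/37938) = 9221/10000 ≈ 0.922100
step 5 [5y] bond c/1=1/80: DF=(382497/400000 − 1/80·(0.989700+0.956000+0.926000+0.922100))/(1+1/80) = 561/625 ≈ 0.897600
step 6 [6y] bond c/1=21/400: DF=(2292793/2000000 − 21/400·(0.989700+0.956000+0.926000+0.922100+0.897600))/(1+21/400) = 1069/1250 ≈ 0.855200

1 1 9897/10000
2 2 239/250
3 3 463/500
4 4 9221/10000
5 5 561/625
6 6 1069/1250
DF(5y) = 561/625 ≈ 0.897600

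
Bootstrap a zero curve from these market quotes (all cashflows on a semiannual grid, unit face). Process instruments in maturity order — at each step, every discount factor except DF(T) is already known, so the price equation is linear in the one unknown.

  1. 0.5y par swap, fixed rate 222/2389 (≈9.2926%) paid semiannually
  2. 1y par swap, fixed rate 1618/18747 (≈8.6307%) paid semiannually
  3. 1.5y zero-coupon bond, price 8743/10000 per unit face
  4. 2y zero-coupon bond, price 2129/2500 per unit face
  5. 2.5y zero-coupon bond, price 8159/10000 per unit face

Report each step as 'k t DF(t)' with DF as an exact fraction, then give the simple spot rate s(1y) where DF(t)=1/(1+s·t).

1 1/2 2389/2500
2 1 9191/10000
3 3/2 8743/10000
4 2 2129/2500
5 5/2 8159/10000
s(1y) = (1/(9191/10000) − 1)/(1) = 809/9191 ≈ 8.8021%

step 1 [0.5y] swap r/2=111/2389: DF=(1 − 111/2389·(0))/(1+111/2389) = 2389/2500 ≈ 0.955600
step 2 [1y] swap r/2=809/18747: DF=(1 − 809/18747·(0.955600))/(1+809/18747) = 9191/10000 ≈ 0.919100
step 3 [1.5y] zero: DF = P = 8743/10000 ≈ 0.874300
step 4 [2y] zero: DF = P = 2129/2500 ≈ 0.851600
step 5 [2.5y] zero: DF = P = 8159/10000 ≈ 0.815900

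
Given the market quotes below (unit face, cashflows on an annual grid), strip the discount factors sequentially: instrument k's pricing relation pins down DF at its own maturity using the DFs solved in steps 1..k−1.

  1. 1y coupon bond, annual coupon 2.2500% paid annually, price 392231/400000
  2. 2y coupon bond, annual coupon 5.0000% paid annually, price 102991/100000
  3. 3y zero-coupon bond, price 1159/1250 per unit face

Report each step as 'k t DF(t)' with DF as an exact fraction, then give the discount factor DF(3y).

step 1 [1y] bond c/1=9/400: DF=(392231/400000 − 9/400·(0))/(1+9/400) = 959/1000 ≈ 0.959000
step 2 [2y] bond c/1=1/20: DF=(102991/100000 − 1/20·(0.959000))/(1+1/20) = 1169/1250 ≈ 0.935200
step 3 [3y] zero: DF = P = 1159/1250 ≈ 0.927200

1 1 959/1000
2 2 1169/1250
3 3 1159/1250
DF(3y) = 1159/1250 ≈ 0.927200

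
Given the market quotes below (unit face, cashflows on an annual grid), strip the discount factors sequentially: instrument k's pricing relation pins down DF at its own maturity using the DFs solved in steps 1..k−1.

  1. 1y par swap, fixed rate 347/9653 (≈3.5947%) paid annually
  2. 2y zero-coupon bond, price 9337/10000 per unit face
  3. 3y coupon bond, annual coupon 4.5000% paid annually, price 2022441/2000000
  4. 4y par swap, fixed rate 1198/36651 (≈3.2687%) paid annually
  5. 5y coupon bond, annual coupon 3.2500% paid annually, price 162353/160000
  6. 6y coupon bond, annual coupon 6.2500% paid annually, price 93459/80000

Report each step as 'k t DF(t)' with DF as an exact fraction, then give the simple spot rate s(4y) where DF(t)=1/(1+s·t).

step 1 [1y] swap r/1=347/9653: DF=(1 − 347/9653·(0))/(1+347/9653) = 9653/10000 ≈ 0.965300
step 2 [2y] zero: DF = P = 9337/10000 ≈ 0.933700
step 3 [3y] bond c/1=9/200: DF=(2022441/2000000 − 9/200·(0.965300+0.933700))/(1+9/200) = 8859/10000 ≈ 0.885900
step 4 [4y] swap r/1=1198/36651: DF=(1 − 1198/36651·(0.965300+0.933700+0.885900))/(1+1198/36651) = 4401/5000 ≈ 0.880200
step 5 [5y] bond c/1=13/400: DF=(162353/160000 − 13/400·(0.965300+0.933700+0.885900+0.880200))/(1+13/400) = 4337/5000 ≈ 0.867400
step 6 [6y] bond c/1=1/16: DF=(93459/80000 − 1/16·(0.965300+0.933700+0.885900+0.880200+0.867400))/(1+1/16) = 8329/10000 ≈ 0.832900

1 1 9653/10000
2 2 9337/10000
3 3 8859/10000
4 4 4401/5000
5 5 4337/5000
6 6 8329/10000
s(4y) = (1/(4401/5000) − 1)/(4) = 599/17604 ≈ 3.4026%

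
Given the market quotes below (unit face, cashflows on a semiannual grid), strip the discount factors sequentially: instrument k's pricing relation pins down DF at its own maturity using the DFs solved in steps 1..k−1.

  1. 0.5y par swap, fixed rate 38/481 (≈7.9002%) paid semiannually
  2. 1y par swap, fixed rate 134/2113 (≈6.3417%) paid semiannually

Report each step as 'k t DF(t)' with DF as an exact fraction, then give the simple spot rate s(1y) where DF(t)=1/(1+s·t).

step 1 [0.5y] swap r/2=19/481: DF=(1 − 19/481·(0))/(1+19/481) = 481/500 ≈ 0.962000
step 2 [1y] swap r/2=67/2113: DF=(1 − 67/2113·(0.962000))/(1+67/2113) = 9397/10000 ≈ 0.939700

1 1/2 481/500
2 1 9397/10000
s(1y) = (1/(9397/10000) − 1)/(1) = 603/9397 ≈ 6.4169%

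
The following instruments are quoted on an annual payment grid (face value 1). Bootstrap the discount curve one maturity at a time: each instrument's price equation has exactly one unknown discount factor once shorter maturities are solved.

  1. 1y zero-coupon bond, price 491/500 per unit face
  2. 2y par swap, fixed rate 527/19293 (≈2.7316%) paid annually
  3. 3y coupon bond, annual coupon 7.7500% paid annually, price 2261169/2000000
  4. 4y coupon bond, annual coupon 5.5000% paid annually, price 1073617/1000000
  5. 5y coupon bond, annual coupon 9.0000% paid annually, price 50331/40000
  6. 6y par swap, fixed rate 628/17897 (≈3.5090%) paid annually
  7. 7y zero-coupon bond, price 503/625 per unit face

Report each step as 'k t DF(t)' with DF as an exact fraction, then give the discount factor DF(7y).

step 1 [1y] zero: DF = P = 491/500 ≈ 0.982000
step 2 [2y] swap r/1=527/19293: DF=(1 − 527/19293·(0.982000))/(1+527/19293) = 9473/10000 ≈ 0.947300
step 3 [3y] bond c/1=31/400: DF=(2261169/2000000 − 31/400·(0.982000+0.947300))/(1+31/400) = 1821/2000 ≈ 0.910500
step 4 [4y] bond c/1=11/200: DF=(1073617/1000000 − 11/200·(0.982000+0.947300+0.910500))/(1+11/200) = 1087/1250 ≈ 0.869600
step 5 [5y] bond c/1=9/100: DF=(50331/40000 − 9/100·(0.982000+0.947300+0.910500+0.869600))/(1+9/100) = 8481/10000 ≈ 0.848100
step 6 [6y] swap r/1=628/17897: DF=(1 − 628/17897·(0.982000+0.947300+0.910500+0.869600+0.848100))/(1+628/17897) = 2029/2500 ≈ 0.811600
step 7 [7y] zero: DF = P = 503/625 ≈ 0.804800

1 1 491/500
2 2 9473/10000
3 3 1821/2000
4 4 1087/1250
5 5 8481/10000
6 6 2029/2500
7 7 503/625
DF(7y) = 503/625 ≈ 0.804800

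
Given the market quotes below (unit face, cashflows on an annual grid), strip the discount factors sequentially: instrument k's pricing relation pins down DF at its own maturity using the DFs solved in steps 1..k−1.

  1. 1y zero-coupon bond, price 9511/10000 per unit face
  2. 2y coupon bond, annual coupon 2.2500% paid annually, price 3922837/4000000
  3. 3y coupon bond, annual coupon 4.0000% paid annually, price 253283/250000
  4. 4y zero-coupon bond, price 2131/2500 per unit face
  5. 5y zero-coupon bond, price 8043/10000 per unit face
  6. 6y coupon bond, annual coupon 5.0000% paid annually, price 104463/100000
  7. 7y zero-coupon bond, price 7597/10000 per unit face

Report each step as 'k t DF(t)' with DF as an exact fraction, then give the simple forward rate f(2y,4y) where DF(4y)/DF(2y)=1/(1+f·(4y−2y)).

1 1 9511/10000
2 2 4691/5000
3 3 1803/2000
4 4 2131/2500
5 5 8043/10000
6 6 7831/10000
7 7 7597/10000
f(2y,4y) = ((4691/5000)/(2131/2500) − 1)/(2) = 429/8524 ≈ 5.0328%

step 1 [1y] zero: DF = P = 9511/10000 ≈ 0.951100
step 2 [2y] bond c/1=9/400: DF=(3922837/4000000 − 9/400·(0.951100))/(1+9/400) = 4691/5000 ≈ 0.938200
step 3 [3y] bond c/1=1/25: DF=(253283/250000 − 1/25·(0.951100+0.938200))/(1+1/25) = 1803/2000 ≈ 0.901500
step 4 [4y] zero: DF = P = 2131/2500 ≈ 0.852400
step 5 [5y] zero: DF = P = 8043/10000 ≈ 0.804300
step 6 [6y] bond c/1=1/20: DF=(104463/100000 − 1/20·(0.951100+0.938200+0.901500+0.852400+0.804300))/(1+1/20) = 7831/10000 ≈ 0.783100
step 7 [7y] zero: DF = P = 7597/10000 ≈ 0.759700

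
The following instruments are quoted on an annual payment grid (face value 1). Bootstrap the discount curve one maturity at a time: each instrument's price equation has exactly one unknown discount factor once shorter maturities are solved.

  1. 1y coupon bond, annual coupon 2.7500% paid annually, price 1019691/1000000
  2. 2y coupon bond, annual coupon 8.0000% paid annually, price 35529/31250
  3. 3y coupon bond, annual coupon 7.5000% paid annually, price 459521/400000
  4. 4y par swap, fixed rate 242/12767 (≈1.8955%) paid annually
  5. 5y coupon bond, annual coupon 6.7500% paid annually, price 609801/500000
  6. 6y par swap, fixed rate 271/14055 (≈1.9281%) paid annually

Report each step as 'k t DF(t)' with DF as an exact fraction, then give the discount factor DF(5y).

step 1 [1y] bond c/1=11/400: DF=(1019691/1000000 − 11/400·(0))/(1+11/400) = 2481/2500 ≈ 0.992400
step 2 [2y] bond c/1=2/25: DF=(35529/31250 − 2/25·(0.992400))/(1+2/25) = 612/625 ≈ 0.979200
step 3 [3y] bond c/1=3/40: DF=(459521/400000 − 3/40·(0.992400+0.979200))/(1+3/40) = 9311/10000 ≈ 0.931100
step 4 [4y] swap r/1=242/12767: DF=(1 − 242/12767·(0.992400+0.979200+0.931100))/(1+242/12767) = 4637/5000 ≈ 0.927400
step 5 [5y] bond c/1=27/400: DF=(609801/500000 − 27/400·(0.992400+0.979200+0.931100+0.927400))/(1+27/400) = 9003/10000 ≈ 0.900300
step 6 [6y] swap r/1=271/14055: DF=(1 − 271/14055·(0.992400+0.979200+0.931100+0.927400+0.900300))/(1+271/14055) = 2229/2500 ≈ 0.891600

1 1 2481/2500
2 2 612/625
3 3 9311/10000
4 4 4637/5000
5 5 9003/10000
6 6 2229/2500
DF(5y) = 9003/10000 ≈ 0.900300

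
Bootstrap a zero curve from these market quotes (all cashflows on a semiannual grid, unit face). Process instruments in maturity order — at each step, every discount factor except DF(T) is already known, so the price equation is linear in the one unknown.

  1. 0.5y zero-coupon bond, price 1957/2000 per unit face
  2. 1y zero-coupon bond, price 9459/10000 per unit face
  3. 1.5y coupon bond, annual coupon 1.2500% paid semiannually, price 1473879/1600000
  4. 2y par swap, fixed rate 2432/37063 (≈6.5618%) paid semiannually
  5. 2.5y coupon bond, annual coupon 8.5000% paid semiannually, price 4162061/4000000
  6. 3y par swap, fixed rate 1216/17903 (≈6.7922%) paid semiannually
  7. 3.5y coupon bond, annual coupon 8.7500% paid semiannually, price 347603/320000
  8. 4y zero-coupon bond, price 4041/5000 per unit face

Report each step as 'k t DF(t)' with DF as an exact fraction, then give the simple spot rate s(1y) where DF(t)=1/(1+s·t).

step 1 [0.5y] zero: DF = P = 1957/2000 ≈ 0.978500
step 2 [1y] zero: DF = P = 9459/10000 ≈ 0.945900
step 3 [1.5y] bond c/2=1/160: DF=(1473879/1600000 − 1/160·(0.978500+0.945900))/(1+1/160) = 1807/2000 ≈ 0.903500
step 4 [2y] swap r/2=1216/37063: DF=(1 − 1216/37063·(0.978500+0.945900+0.903500))/(1+1216/37063) = 549/625 ≈ 0.878400
step 5 [2.5y] bond c/2=17/400: DF=(4162061/4000000 − 17/400·(0.978500+0.945900+0.903500+0.878400))/(1+17/400) = 847/1000 ≈ 0.847000
step 6 [3y] swap r/2=608/17903: DF=(1 − 608/17903·(0.978500+0.945900+0.903500+0.878400+0.847000))/(1+608/17903) = 511/625 ≈ 0.817600
step 7 [3.5y] bond c/2=7/160: DF=(347603/320000 − 7/160·(0.978500+0.945900+0.903500+0.878400+0.847000+0.817600))/(1+7/160) = 2039/2500 ≈ 0.815600
step 8 [4y] zero: DF = P = 4041/5000 ≈ 0.808200

1 1/2 1957/2000
2 1 9459/10000
3 3/2 1807/2000
4 2 549/625
5 5/2 847/1000
6 3 511/625
7 7/2 2039/2500
8 4 4041/5000
s(1y) = (1/(9459/10000) − 1)/(1) = 541/9459 ≈ 5.7194%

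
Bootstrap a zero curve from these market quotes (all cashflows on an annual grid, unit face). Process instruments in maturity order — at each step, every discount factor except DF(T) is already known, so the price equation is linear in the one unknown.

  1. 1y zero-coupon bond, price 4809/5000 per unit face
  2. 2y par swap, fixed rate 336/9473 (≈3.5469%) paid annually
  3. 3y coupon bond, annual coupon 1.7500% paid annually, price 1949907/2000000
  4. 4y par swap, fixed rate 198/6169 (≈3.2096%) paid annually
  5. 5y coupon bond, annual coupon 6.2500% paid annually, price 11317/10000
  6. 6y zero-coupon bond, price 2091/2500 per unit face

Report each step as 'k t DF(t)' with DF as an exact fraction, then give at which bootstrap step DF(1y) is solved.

step 1 [1y] zero: DF = P = 4809/5000 ≈ 0.961800
step 2 [2y] swap r/1=336/9473: DF=(1 − 336/9473·(0.961800))/(1+336/9473) = 583/625 ≈ 0.932800
step 3 [3y] bond c/1=7/400: DF=(1949907/2000000 − 7/400·(0.961800+0.932800))/(1+7/400) = 1157/1250 ≈ 0.925600
step 4 [4y] swap r/1=198/6169: DF=(1 − 198/6169·(0.961800+0.932800+0.925600))/(1+198/6169) = 2203/2500 ≈ 0.881200
step 5 [5y] bond c/1=1/16: DF=(11317/10000 − 1/16·(0.961800+0.932800+0.925600+0.881200))/(1+1/16) = 4237/5000 ≈ 0.847400
step 6 [6y] zero: DF = P = 2091/2500 ≈ 0.836400

1 1 4809/5000
2 2 583/625
3 3 1157/1250
4 4 2203/2500
5 5 4237/5000
6 6 2091/2500
DF(1y) is solved at step 1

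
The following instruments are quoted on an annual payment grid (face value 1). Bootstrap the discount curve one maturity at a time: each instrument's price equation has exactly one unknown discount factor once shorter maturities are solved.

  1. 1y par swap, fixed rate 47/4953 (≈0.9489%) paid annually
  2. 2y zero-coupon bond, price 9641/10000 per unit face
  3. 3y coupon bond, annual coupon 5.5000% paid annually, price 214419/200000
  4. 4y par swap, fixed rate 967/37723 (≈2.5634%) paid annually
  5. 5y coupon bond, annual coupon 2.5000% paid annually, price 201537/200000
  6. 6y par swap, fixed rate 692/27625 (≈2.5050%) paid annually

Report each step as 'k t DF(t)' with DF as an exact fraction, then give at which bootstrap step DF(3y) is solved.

1 1 4953/5000
2 2 9641/10000
3 3 9143/10000
4 4 9033/10000
5 5 8911/10000
6 6 1077/1250
DF(3y) is solved at step 3

step 1 [1y] swap r/1=47/4953: DF=(1 − 47/4953·(0))/(1+47/4953) = 4953/5000 ≈ 0.990600
step 2 [2y] zero: DF = P = 9641/10000 ≈ 0.964100
step 3 [3y] bond c/1=11/200: DF=(214419/200000 − 11/200·(0.990600+0.964100))/(1+11/200) = 9143/10000 ≈ 0.914300
step 4 [4y] swap r/1=967/37723: DF=(1 − 967/37723·(0.990600+0.964100+0.914300))/(1+967/37723) = 9033/10000 ≈ 0.903300
step 5 [5y] bond c/1=1/40: DF=(201537/200000 − 1/40·(0.990600+0.964100+0.914300+0.903300))/(1+1/40) = 8911/10000 ≈ 0.891100
step 6 [6y] swap r/1=692/27625: DF=(1 − 692/27625·(0.990600+0.964100+0.914300+0.903300+0.891100))/(1+692/27625) = 1077/1250 ≈ 0.861600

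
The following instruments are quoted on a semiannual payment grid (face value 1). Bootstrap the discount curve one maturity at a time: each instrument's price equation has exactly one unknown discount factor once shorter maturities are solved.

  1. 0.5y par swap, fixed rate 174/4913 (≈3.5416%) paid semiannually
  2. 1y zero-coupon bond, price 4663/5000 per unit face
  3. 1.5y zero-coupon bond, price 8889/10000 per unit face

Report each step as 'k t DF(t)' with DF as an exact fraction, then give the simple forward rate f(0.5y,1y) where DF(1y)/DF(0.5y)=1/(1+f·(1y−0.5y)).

step 1 [0.5y] swap r/2=87/4913: DF=(1 − 87/4913·(0))/(1+87/4913) = 4913/5000 ≈ 0.982600
step 2 [1y] zero: DF = P = 4663/5000 ≈ 0.932600
step 3 [1.5y] zero: DF = P = 8889/10000 ≈ 0.888900

1 1/2 4913/5000
2 1 4663/5000
3 3/2 8889/10000
f(0.5y,1y) = ((4913/5000)/(4663/5000) − 1)/(1/2) = 500/4663 ≈ 10.7227%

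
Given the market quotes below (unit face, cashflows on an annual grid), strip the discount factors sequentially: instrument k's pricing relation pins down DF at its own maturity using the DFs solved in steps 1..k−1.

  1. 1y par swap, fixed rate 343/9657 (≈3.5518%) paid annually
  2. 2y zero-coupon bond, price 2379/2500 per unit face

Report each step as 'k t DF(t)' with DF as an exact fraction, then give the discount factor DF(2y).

1 1 9657/10000
2 2 2379/2500
DF(2y) = 2379/2500 ≈ 0.951600

step 1 [1y] swap r/1=343/9657: DF=(1 − 343/9657·(0))/(1+343/9657) = 9657/10000 ≈ 0.965700
step 2 [2y] zero: DF = P = 2379/2500 ≈ 0.951600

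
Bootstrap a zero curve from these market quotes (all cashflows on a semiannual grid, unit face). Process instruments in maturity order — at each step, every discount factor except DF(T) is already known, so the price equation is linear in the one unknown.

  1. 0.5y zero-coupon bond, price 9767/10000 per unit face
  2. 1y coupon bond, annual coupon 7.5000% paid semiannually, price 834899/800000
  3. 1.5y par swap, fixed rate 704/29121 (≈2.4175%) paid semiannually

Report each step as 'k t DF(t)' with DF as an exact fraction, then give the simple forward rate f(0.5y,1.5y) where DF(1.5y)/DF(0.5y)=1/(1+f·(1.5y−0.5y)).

1 1/2 9767/10000
2 1 4853/5000
3 3/2 603/625
f(0.5y,1.5y) = ((9767/10000)/(603/625) − 1)/(1) = 119/9648 ≈ 1.2334%

step 1 [0.5y] zero: DF = P = 9767/10000 ≈ 0.976700
step 2 [1y] bond c/2=3/80: DF=(834899/800000 − 3/80·(0.976700))/(1+3/80) = 4853/5000 ≈ 0.970600
step 3 [1.5y] swap r/2=352/29121: DF=(1 − 352/29121·(0.976700+0.970600))/(1+352/29121) = 603/625 ≈ 0.964800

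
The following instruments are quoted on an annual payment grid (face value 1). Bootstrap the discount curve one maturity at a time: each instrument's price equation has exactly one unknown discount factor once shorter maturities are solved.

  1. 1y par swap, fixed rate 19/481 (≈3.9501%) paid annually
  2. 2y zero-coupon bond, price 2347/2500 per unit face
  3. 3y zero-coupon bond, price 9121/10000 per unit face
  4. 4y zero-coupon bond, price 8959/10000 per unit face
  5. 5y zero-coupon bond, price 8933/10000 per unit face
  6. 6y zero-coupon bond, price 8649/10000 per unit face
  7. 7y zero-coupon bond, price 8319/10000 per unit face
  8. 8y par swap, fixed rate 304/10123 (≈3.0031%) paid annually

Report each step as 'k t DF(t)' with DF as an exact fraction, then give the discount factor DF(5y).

step 1 [1y] swap r/1=19/481: DF=(1 − 19/481·(0))/(1+19/481) = 481/500 ≈ 0.962000
step 2 [2y] zero: DF = P = 2347/2500 ≈ 0.938800
step 3 [3y] zero: DF = P = 9121/10000 ≈ 0.912100
step 4 [4y] zero: DF = P = 8959/10000 ≈ 0.895900
step 5 [5y] zero: DF = P = 8933/10000 ≈ 0.893300
step 6 [6y] zero: DF = P = 8649/10000 ≈ 0.864900
step 7 [7y] zero: DF = P = 8319/10000 ≈ 0.831900
step 8 [8y] swap r/1=304/10123: DF=(1 − 304/10123·(0.962000+0.938800+0.912100+0.895900+0.893300+0.864900+0.831900))/(1+304/10123) = 492/625 ≈ 0.787200

1 1 481/500
2 2 2347/2500
3 3 9121/10000
4 4 8959/10000
5 5 8933/10000
6 6 8649/10000
7 7 8319/10000
8 8 492/625
DF(5y) = 8933/10000 ≈ 0.893300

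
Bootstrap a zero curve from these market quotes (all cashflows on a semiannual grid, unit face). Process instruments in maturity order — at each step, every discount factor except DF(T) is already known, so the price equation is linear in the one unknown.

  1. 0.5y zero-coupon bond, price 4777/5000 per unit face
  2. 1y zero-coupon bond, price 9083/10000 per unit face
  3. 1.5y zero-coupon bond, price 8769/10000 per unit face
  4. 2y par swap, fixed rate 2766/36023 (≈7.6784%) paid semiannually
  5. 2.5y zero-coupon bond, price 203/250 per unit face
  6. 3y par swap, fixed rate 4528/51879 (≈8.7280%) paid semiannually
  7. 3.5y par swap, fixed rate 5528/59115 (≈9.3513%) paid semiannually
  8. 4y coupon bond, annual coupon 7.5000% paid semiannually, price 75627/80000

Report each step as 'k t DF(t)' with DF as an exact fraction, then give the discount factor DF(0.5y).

step 1 [0.5y] zero: DF = P = 4777/5000 ≈ 0.955400
step 2 [1y] zero: DF = P = 9083/10000 ≈ 0.908300
step 3 [1.5y] zero: DF = P = 8769/10000 ≈ 0.876900
step 4 [2y] swap r/2=1383/36023: DF=(1 − 1383/36023·(0.955400+0.908300+0.876900))/(1+1383/36023) = 8617/10000 ≈ 0.861700
step 5 [2.5y] zero: DF = P = 203/250 ≈ 0.812000
step 6 [3y] swap r/2=2264/51879: DF=(1 − 2264/51879·(0.955400+0.908300+0.876900+0.861700+0.812000))/(1+2264/51879) = 967/1250 ≈ 0.773600
step 7 [3.5y] swap r/2=2764/59115: DF=(1 − 2764/59115·(0.955400+0.908300+0.876900+0.861700+0.812000+0.773600))/(1+2764/59115) = 1809/2500 ≈ 0.723600
step 8 [4y] bond c/2=3/80: DF=(75627/80000 − 3/80·(0.955400+0.908300+0.876900+0.861700+0.812000+0.773600+0.723600))/(1+3/80) = 279/400 ≈ 0.697500

1 1/2 4777/5000
2 1 9083/10000
3 3/2 8769/10000
4 2 8617/10000
5 5/2 203/250
6 3 967/1250
7 7/2 1809/2500
8 4 279/400
DF(0.5y) = 4777/5000 ≈ 0.955400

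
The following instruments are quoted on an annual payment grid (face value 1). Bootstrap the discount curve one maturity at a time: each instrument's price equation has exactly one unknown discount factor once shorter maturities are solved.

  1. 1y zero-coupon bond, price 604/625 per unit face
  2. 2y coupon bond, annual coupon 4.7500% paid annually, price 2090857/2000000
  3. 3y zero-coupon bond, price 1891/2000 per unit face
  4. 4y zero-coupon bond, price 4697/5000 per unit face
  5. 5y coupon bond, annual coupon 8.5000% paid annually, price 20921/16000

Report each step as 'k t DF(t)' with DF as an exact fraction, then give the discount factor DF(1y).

1 1 604/625
2 2 4771/5000
3 3 1891/2000
4 4 4697/5000
5 5 907/1000
DF(1y) = 604/625 ≈ 0.966400

step 1 [1y] zero: DF = P = 604/625 ≈ 0.966400
step 2 [2y] bond c/1=19/400: DF=(2090857/2000000 − 19/400·(0.966400))/(1+19/400) = 4771/5000 ≈ 0.954200
step 3 [3y] zero: DF = P = 1891/2000 ≈ 0.945500
step 4 [4y] zero: DF = P = 4697/5000 ≈ 0.939400
step 5 [5y] bond c/1=17/200: DF=(20921/16000 − 17/200·(0.966400+0.954200+0.945500+0.939400))/(1+17/200) = 907/1000 ≈ 0.907000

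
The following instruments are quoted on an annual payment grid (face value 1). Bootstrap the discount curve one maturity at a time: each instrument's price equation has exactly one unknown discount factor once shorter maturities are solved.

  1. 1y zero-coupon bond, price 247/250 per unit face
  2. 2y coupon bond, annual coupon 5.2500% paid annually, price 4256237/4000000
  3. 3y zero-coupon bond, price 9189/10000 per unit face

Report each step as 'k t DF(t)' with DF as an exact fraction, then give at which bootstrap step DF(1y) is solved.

1 1 247/250
2 2 9617/10000
3 3 9189/10000
DF(1y) is solved at step 1

step 1 [1y] zero: DF = P = 247/250 ≈ 0.988000
step 2 [2y] bond c/1=21/400: DF=(4256237/4000000 − 21/400·(0.988000))/(1+21/400) = 9617/10000 ≈ 0.961700
step 3 [3y] zero: DF = P = 9189/10000 ≈ 0.918900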